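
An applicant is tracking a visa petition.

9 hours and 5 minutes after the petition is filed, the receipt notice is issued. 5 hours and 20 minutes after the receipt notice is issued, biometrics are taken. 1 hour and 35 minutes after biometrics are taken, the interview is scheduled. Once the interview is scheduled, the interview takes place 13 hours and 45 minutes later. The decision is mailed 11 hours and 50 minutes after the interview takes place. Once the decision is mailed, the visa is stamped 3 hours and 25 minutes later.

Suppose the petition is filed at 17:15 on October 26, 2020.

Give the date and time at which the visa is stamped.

The petition is filed: 17:15 Oct 26, 2020.
The receipt notice is issued: 17:15 Oct 26, 2020 + 9h05m = 02:20 Oct 27, 2020.
Biometrics are taken: 02:20 Oct 27, 2020 + 5h20m = 07:40 Oct 27, 2020.
The interview is scheduled: 07:40 Oct 27, 2020 + 1h35m = 09:15 Oct 27, 2020.
The interview takes place: 09:15 Oct 27, 2020 + 13h45m = 23:00 Oct 27, 2020.
The decision is mailed: 23:00 Oct 27, 2020 + 11h50m = 10:50 Oct 28, 2020.
The visa is stamped: 10:50 Oct 28, 2020 + 3h25m = 14:15 Oct 28, 2020.

14:15 on October 28, 2020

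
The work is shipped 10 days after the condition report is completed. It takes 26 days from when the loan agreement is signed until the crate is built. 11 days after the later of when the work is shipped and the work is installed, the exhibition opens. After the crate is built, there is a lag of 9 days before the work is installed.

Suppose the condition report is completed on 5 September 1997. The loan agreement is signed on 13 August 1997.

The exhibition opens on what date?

The condition report is completed: Sep 5, 1997.
The work is shipped: Sep 5, 1997 + 10 days = Sep 15, 1997.
The loan agreement is signed: Aug 13, 1997.
The crate is built: Aug 13, 1997 + 26 days = Sep 8, 1997.
The work is installed: Sep 8, 1997 + 9 days = Sep 17, 1997.
Both prerequisites met — the work is shipped (Sep 15, 1997), the work is installed (Sep 17, 1997); the later is Sep 17, 1997.
The exhibition opens: Sep 17, 1997 + 11 days = Sep 28, 1997.

28 September 1997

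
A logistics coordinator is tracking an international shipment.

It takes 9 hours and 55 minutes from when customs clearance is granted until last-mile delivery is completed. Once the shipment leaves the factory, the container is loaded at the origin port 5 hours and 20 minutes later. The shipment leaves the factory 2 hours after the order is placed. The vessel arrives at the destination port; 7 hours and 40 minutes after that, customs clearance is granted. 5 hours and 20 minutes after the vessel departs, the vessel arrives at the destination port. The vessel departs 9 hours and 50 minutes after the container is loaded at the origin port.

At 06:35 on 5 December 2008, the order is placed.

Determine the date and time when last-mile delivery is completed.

22:40 on 6 December 2008

The order is placed: 06:35 Dec 5, 2008.
The shipment leaves the factory: 06:35 Dec 5, 2008 + 2h = 08:35 Dec 5, 2008.
The container is loaded at the origin port: 08:35 Dec 5, 2008 + 5h20m = 13:55 Dec 5, 2008.
The vessel departs: 13:55 Dec 5, 2008 + 9h50m = 23:45 Dec 5, 2008.
The vessel arrives at the destination port: 23:45 Dec 5, 2008 + 5h20m = 05:05 Dec 6, 2008.
Customs clearance is granted: 05:05 Dec 6, 2008 + 7h40m = 12:45 Dec 6, 2008.
Last-mile delivery is completed: 12:45 Dec 6, 2008 + 9h55m = 22:40 Dec 6, 2008.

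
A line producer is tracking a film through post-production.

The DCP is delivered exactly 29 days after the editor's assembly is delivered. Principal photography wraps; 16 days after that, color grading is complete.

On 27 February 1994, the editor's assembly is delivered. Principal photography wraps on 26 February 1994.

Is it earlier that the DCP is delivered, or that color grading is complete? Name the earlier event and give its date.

The editor's assembly is delivered: Feb 27, 1994.
The DCP is delivered: Feb 27, 1994 + 29 days = Mar 28, 1994.
Principal photography wraps: Feb 26, 1994.
Color grading is complete: Feb 26, 1994 + 16 days = Mar 14, 1994.
Comparing: the DCP is delivered on Mar 28, 1994 vs color grading is complete on Mar 14, 1994. Earlier: color grading is complete.

Color grading is complete — 14 March 1994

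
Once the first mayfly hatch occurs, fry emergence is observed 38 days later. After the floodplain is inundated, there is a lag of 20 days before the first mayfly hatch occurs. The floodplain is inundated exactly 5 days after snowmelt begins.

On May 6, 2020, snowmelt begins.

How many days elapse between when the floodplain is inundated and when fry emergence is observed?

Causal path: the floodplain is inundated → the first mayfly hatch occurs → fry emergence is observed.
Total delay along the path: 20 + 38 = 58 days.

58 days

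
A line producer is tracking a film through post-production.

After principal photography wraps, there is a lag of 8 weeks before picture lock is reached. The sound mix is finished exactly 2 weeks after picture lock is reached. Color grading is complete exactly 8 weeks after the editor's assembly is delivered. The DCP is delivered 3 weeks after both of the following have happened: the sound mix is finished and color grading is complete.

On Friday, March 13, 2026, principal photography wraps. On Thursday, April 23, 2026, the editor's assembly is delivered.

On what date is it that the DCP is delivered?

Thursday, July 9, 2026

Principal photography wraps: Mar 13, 2026.
Picture lock is reached: Mar 13, 2026 + 8 weeks = May 8, 2026.
The sound mix is finished: May 8, 2026 + 2 weeks = May 22, 2026.
The editor's assembly is delivered: Apr 23, 2026.
Color grading is complete: Apr 23, 2026 + 8 weeks = Jun 18, 2026.
Both prerequisites met — the sound mix is finished (May 22, 2026), color grading is complete (Jun 18, 2026); the later is Jun 18, 2026.
The DCP is delivered: Jun 18, 2026 + 3 weeks = Jul 9, 2026.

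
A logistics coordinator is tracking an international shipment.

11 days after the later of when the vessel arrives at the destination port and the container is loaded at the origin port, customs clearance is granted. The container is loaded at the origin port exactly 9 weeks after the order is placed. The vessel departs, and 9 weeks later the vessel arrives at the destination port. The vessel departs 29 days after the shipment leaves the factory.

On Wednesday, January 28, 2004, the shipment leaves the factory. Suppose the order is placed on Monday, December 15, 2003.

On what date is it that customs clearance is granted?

The shipment leaves the factory: Jan 28, 2004.
The vessel departs: Jan 28, 2004 + 29 days = Feb 26, 2004.
The vessel arrives at the destination port: Feb 26, 2004 + 9 weeks = Apr 29, 2004.
The order is placed: Dec 15, 2003.
The container is loaded at the origin port: Dec 15, 2003 + 9 weeks = Feb 16, 2004.
Both prerequisites met — the vessel arrives at the destination port (Apr 29, 2004), the container is loaded at the origin port (Feb 16, 2004); the later is Apr 29, 2004.
Customs clearance is granted: Apr 29, 2004 + 11 days = May 10, 2004.

Monday, May 10, 2004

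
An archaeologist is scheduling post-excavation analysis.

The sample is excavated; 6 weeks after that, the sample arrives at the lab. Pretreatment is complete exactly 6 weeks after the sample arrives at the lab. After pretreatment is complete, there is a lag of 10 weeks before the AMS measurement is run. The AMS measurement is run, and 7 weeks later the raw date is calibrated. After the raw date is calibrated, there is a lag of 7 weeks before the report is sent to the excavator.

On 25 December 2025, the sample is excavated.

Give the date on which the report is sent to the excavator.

3 September 2026

The sample is excavated: Dec 25, 2025.
The sample arrives at the lab: Dec 25, 2025 + 6 weeks = Feb 5, 2026.
Pretreatment is complete: Feb 5, 2026 + 6 weeks = Mar 19, 2026.
The AMS measurement is run: Mar 19, 2026 + 10 weeks = May 28, 2026.
The raw date is calibrated: May 28, 2026 + 7 weeks = Jul 16, 2026.
The report is sent to the excavator: Jul 16, 2026 + 7 weeks = Sep 3, 2026.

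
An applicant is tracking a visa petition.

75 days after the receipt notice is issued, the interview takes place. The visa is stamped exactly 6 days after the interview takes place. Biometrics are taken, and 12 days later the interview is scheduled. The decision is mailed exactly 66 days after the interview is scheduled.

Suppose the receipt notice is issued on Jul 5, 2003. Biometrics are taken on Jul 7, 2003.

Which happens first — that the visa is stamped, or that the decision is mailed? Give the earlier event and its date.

The decision is mailed — Sep 23, 2003

The receipt notice is issued: Jul 5, 2003.
The interview takes place: Jul 5, 2003 + 75 days = Sep 18, 2003.
The visa is stamped: Sep 18, 2003 + 6 days = Sep 24, 2003.
Biometrics are taken: Jul 7, 2003.
The interview is scheduled: Jul 7, 2003 + 12 days = Jul 19, 2003.
The decision is mailed: Jul 19, 2003 + 66 days = Sep 23, 2003.
Comparing: the visa is stamped on Sep 24, 2003 vs the decision is mailed on Sep 23, 2003. Earlier: the decision is mailed.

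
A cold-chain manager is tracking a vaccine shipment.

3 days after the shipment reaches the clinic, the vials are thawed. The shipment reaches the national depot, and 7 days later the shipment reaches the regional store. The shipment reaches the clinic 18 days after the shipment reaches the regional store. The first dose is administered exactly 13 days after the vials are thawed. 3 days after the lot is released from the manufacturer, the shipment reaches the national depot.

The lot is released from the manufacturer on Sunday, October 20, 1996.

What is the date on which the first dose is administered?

Tuesday, December 3, 1996

The lot is released from the manufacturer: Oct 20, 1996.
The shipment reaches the national depot: Oct 20, 1996 + 3 days = Oct 23, 1996.
The shipment reaches the regional store: Oct 23, 1996 + 7 days = Oct 30, 1996.
The shipment reaches the clinic: Oct 30, 1996 + 18 days = Nov 17, 1996.
The vials are thawed: Nov 17, 1996 + 3 days = Nov 20, 1996.
The first dose is administered: Nov 20, 1996 + 13 days = Dec 3, 1996.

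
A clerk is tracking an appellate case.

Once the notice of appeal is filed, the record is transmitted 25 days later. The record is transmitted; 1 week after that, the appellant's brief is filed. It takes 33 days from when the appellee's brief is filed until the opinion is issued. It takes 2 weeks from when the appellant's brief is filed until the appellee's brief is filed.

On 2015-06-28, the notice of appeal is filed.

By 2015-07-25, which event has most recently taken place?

The notice of appeal is filed: Jun 28, 2015.
The record is transmitted: Jun 28, 2015 + 25 days = Jul 23, 2015.
The appellant's brief is filed: Jul 23, 2015 + 1 week = Jul 30, 2015.
The appellee's brief is filed: Jul 30, 2015 + 2 weeks = Aug 13, 2015.
The opinion is issued: Aug 13, 2015 + 33 days = Sep 15, 2015.
Jul 25, 2015 falls between when the record is transmitted (Jul 23, 2015) and when the appellant's brief is filed (Jul 30, 2015).

The record is transmitted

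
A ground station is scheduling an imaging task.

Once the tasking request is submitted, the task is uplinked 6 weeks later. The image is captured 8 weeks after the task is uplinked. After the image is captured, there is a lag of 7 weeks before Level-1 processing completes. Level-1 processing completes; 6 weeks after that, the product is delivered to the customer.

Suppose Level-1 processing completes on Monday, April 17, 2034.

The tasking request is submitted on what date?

Monday, November 21, 2033

Level-1 processing completes: Apr 17, 2034.
The image is captured: Apr 17, 2034 − 7 weeks = Feb 27, 2034.
The task is uplinked: Feb 27, 2034 − 8 weeks = Jan 2, 2034.
The tasking request is submitted: Jan 2, 2034 − 6 weeks = Nov 21, 2033.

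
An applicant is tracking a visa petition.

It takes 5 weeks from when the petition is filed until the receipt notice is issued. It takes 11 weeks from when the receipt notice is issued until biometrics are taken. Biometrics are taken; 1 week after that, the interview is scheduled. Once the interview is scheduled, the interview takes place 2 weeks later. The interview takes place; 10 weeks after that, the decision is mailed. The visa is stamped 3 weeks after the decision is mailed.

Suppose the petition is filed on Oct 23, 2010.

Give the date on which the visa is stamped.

The petition is filed: Oct 23, 2010.
The receipt notice is issued: Oct 23, 2010 + 5 weeks = Nov 27, 2010.
Biometrics are taken: Nov 27, 2010 + 11 weeks = Feb 12, 2011.
The interview is scheduled: Feb 12, 2011 + 1 week = Feb 19, 2011.
The interview takes place: Feb 19, 2011 + 2 weeks = Mar 5, 2011.
The decision is mailed: Mar 5, 2011 + 10 weeks = May 14, 2011.
The visa is stamped: May 14, 2011 + 3 weeks = Jun 4, 2011.

Jun 4, 2011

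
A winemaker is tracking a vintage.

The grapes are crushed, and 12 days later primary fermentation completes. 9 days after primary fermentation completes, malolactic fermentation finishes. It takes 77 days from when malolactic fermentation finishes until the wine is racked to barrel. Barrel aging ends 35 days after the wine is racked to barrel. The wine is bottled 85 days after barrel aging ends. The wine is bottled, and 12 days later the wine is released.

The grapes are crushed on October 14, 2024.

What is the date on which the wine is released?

The grapes are crushed: Oct 14, 2024.
Primary fermentation completes: Oct 14, 2024 + 12 days = Oct 26, 2024.
Malolactic fermentation finishes: Oct 26, 2024 + 9 days = Nov 4, 2024.
The wine is racked to barrel: Nov 4, 2024 + 77 days = Jan 20, 2025.
Barrel aging ends: Jan 20, 2025 + 35 days = Feb 24, 2025.
The wine is bottled: Feb 24, 2025 + 85 days = May 20, 2025.
The wine is released: May 20, 2025 + 12 days = Jun 1, 2025.

June 1, 2025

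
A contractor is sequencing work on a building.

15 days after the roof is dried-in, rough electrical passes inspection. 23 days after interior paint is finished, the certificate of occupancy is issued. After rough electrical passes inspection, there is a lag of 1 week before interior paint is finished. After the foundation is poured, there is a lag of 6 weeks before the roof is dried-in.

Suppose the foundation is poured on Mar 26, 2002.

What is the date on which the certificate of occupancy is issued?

Jun 21, 2002

The foundation is poured: Mar 26, 2002.
The roof is dried-in: Mar 26, 2002 + 6 weeks = May 7, 2002.
Rough electrical passes inspection: May 7, 2002 + 15 days = May 22, 2002.
Interior paint is finished: May 22, 2002 + 1 week = May 29, 2002.
The certificate of occupancy is issued: May 29, 2002 + 23 days = Jun 21, 2002.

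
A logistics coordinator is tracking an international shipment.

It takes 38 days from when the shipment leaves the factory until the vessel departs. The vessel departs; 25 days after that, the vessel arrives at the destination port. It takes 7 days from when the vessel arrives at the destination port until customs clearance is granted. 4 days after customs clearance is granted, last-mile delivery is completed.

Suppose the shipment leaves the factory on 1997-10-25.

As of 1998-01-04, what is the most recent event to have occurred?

The shipment leaves the factory: Oct 25, 1997.
The vessel departs: Oct 25, 1997 + 38 days = Dec 2, 1997.
The vessel arrives at the destination port: Dec 2, 1997 + 25 days = Dec 27, 1997.
Customs clearance is granted: Dec 27, 1997 + 7 days = Jan 3, 1998.
Last-mile delivery is completed: Jan 3, 1998 + 4 days = Jan 7, 1998.
Jan 4, 1998 falls between when customs clearance is granted (Jan 3, 1998) and when last-mile delivery is completed (Jan 7, 1998).

Customs clearance is granted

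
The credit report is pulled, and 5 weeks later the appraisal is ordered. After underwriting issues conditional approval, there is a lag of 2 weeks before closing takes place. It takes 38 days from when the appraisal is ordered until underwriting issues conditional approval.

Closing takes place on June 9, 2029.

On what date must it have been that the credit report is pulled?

March 14, 2029

Closing takes place: Jun 9, 2029.
Underwriting issues conditional approval: Jun 9, 2029 − 2 weeks = May 26, 2029.
The appraisal is ordered: May 26, 2029 − 38 days = Apr 18, 2029.
The credit report is pulled: Apr 18, 2029 − 5 weeks = Mar 14, 2029.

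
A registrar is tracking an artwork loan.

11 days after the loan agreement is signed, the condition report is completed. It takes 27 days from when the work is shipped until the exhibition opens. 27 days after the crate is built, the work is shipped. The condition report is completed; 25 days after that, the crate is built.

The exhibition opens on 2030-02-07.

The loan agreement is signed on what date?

2029-11-09

The exhibition opens: Feb 7, 2030.
The work is shipped: Feb 7, 2030 − 27 days = Jan 11, 2030.
The crate is built: Jan 11, 2030 − 27 days = Dec 15, 2029.
The condition report is completed: Dec 15, 2029 − 25 days = Nov 20, 2029.
The loan agreement is signed: Nov 20, 2029 − 11 days = Nov 9, 2029.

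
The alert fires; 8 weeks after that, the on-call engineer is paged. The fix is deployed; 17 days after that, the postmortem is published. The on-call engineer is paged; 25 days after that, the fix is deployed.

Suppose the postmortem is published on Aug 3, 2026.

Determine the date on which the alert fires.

The postmortem is published: Aug 3, 2026.
The fix is deployed: Aug 3, 2026 − 17 days = Jul 17, 2026.
The on-call engineer is paged: Jul 17, 2026 − 25 days = Jun 22, 2026.
The alert fires: Jun 22, 2026 − 8 weeks = Apr 27, 2026.

Apr 27, 2026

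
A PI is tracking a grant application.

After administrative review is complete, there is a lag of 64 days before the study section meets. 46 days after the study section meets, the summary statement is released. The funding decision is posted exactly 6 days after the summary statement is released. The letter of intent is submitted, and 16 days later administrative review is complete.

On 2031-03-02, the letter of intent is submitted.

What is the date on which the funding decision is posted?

The letter of intent is submitted: Mar 2, 2031.
Administrative review is complete: Mar 2, 2031 + 16 days = Mar 18, 2031.
The study section meets: Mar 18, 2031 + 64 days = May 21, 2031.
The summary statement is released: May 21, 2031 + 46 days = Jul 6, 2031.
The funding decision is posted: Jul 6, 2031 + 6 days = Jul 12, 2031.

2031-07-12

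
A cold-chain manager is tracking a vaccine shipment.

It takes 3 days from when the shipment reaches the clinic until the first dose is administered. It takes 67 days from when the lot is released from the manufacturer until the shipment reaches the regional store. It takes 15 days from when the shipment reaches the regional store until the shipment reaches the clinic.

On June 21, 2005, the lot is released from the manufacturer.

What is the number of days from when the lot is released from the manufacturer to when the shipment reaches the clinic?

82 days

Causal path: the lot is released from the manufacturer → the shipment reaches the regional store → the shipment reaches the clinic.
Total delay along the path: 67 + 15 = 82 days.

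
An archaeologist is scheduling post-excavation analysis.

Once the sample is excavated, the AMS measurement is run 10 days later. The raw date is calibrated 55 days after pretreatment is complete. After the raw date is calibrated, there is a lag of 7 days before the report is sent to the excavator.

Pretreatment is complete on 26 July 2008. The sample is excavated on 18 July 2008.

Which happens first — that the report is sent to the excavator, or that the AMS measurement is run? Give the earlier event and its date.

Pretreatment is complete: Jul 26, 2008.
The raw date is calibrated: Jul 26, 2008 + 55 days = Sep 19, 2008.
The report is sent to the excavator: Sep 19, 2008 + 7 days = Sep 26, 2008.
The sample is excavated: Jul 18, 2008.
The AMS measurement is run: Jul 18, 2008 + 10 days = Jul 28, 2008.
Comparing: the report is sent to the excavator on Sep 26, 2008 vs the AMS measurement is run on Jul 28, 2008. Earlier: the AMS measurement is run.

The AMS measurement is run — 28 July 2008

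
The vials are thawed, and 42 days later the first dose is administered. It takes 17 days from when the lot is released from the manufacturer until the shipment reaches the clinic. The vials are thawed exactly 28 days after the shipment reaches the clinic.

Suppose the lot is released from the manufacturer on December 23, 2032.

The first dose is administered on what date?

The lot is released from the manufacturer: Dec 23, 2032.
The shipment reaches the clinic: Dec 23, 2032 + 17 days = Jan 9, 2033.
The vials are thawed: Jan 9, 2033 + 28 days = Feb 6, 2033.
The first dose is administered: Feb 6, 2033 + 42 days = Mar 20, 2033.

March 20, 2033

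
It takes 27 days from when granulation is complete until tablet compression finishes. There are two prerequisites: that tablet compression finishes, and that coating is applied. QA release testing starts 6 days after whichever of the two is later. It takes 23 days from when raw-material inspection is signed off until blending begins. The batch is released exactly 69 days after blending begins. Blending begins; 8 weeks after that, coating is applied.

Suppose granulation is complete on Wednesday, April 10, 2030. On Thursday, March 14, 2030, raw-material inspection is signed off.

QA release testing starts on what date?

Granulation is complete: Apr 10, 2030.
Tablet compression finishes: Apr 10, 2030 + 27 days = May 7, 2030.
Raw-material inspection is signed off: Mar 14, 2030.
Blending begins: Mar 14, 2030 + 23 days = Apr 6, 2030.
Coating is applied: Apr 6, 2030 + 8 weeks = Jun 1, 2030.
Both prerequisites met — tablet compression finishes (May 7, 2030), coating is applied (Jun 1, 2030); the later is Jun 1, 2030.
QA release testing starts: Jun 1, 2030 + 6 days = Jun 7, 2030.

Friday, June 7, 2030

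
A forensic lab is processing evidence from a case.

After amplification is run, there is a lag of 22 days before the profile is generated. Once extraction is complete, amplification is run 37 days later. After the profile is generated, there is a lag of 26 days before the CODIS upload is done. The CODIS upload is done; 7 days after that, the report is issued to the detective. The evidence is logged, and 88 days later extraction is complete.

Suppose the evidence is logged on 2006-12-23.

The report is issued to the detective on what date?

The evidence is logged: Dec 23, 2006.
Extraction is complete: Dec 23, 2006 + 88 days = Mar 21, 2007.
Amplification is run: Mar 21, 2007 + 37 days = Apr 27, 2007.
The profile is generated: Apr 27, 2007 + 22 days = May 19, 2007.
The CODIS upload is done: May 19, 2007 + 26 days = Jun 14, 2007.
The report is issued to the detective: Jun 14, 2007 + 7 days = Jun 21, 2007.

2007-06-21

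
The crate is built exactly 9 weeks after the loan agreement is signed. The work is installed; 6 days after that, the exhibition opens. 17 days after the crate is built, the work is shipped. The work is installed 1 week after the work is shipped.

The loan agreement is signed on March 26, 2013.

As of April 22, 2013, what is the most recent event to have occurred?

The loan agreement is signed

The loan agreement is signed: Mar 26, 2013.
The crate is built: Mar 26, 2013 + 9 weeks = May 28, 2013.
The work is shipped: May 28, 2013 + 17 days = Jun 14, 2013.
The work is installed: Jun 14, 2013 + 1 week = Jun 21, 2013.
The exhibition opens: Jun 21, 2013 + 6 days = Jun 27, 2013.
Apr 22, 2013 falls between when the loan agreement is signed (Mar 26, 2013) and when the crate is built (May 28, 2013).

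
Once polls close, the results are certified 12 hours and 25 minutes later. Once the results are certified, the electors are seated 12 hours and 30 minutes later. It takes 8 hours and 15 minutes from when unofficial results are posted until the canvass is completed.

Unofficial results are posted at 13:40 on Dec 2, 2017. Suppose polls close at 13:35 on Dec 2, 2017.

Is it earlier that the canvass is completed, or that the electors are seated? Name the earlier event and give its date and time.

The canvass is completed — 21:55 on Dec 2, 2017

Unofficial results are posted: 13:40 Dec 2, 2017.
The canvass is completed: 13:40 Dec 2, 2017 + 8h15m = 21:55 Dec 2, 2017.
Polls close: 13:35 Dec 2, 2017.
The results are certified: 13:35 Dec 2, 2017 + 12h25m = 02:00 Dec 3, 2017.
The electors are seated: 02:00 Dec 3, 2017 + 12h30m = 14:30 Dec 3, 2017.
Comparing: the canvass is completed at 21:55 Dec 2, 2017 vs the electors are seated at 14:30 Dec 3, 2017. Earlier: the canvass is completed.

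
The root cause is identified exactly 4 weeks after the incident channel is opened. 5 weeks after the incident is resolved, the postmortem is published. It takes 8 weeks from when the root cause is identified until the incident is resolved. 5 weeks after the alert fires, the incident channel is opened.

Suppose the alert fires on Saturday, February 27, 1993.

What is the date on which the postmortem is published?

Saturday, July 31, 1993

The alert fires: Feb 27, 1993.
The incident channel is opened: Feb 27, 1993 + 5 weeks = Apr 3, 1993.
The root cause is identified: Apr 3, 1993 + 4 weeks = May 1, 1993.
The incident is resolved: May 1, 1993 + 8 weeks = Jun 26, 1993.
The postmortem is published: Jun 26, 1993 + 5 weeks = Jul 31, 1993.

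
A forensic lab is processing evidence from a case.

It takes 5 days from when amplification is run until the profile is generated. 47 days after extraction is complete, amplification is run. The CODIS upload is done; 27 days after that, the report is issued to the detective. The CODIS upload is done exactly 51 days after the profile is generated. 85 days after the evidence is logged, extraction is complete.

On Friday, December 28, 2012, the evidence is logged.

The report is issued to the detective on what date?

The evidence is logged: Dec 28, 2012.
Extraction is complete: Dec 28, 2012 + 85 days = Mar 23, 2013.
Amplification is run: Mar 23, 2013 + 47 days = May 9, 2013.
The profile is generated: May 9, 2013 + 5 days = May 14, 2013.
The CODIS upload is done: May 14, 2013 + 51 days = Jul 4, 2013.
The report is issued to the detective: Jul 4, 2013 + 27 days = Jul 31, 2013.

Wednesday, July 31, 2013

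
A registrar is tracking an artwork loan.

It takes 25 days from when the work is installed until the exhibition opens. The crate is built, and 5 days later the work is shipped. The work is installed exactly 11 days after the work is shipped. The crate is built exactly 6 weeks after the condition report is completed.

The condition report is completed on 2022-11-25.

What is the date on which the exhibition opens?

2023-02-16

The condition report is completed: Nov 25, 2022.
The crate is built: Nov 25, 2022 + 6 weeks = Jan 6, 2023.
The work is shipped: Jan 6, 2023 + 5 days = Jan 11, 2023.
The work is installed: Jan 11, 2023 + 11 days = Jan 22, 2023.
The exhibition opens: Jan 22, 2023 + 25 days = Feb 16, 2023.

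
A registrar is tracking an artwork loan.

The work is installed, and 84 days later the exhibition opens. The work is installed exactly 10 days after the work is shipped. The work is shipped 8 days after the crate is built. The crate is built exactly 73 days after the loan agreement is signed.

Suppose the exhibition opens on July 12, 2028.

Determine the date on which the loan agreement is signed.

January 19, 2028

The exhibition opens: Jul 12, 2028.
The work is installed: Jul 12, 2028 − 84 days = Apr 19, 2028.
The work is shipped: Apr 19, 2028 − 10 days = Apr 9, 2028.
The crate is built: Apr 9, 2028 − 8 days = Apr 1, 2028.
The loan agreement is signed: Apr 1, 2028 − 73 days = Jan 19, 2028.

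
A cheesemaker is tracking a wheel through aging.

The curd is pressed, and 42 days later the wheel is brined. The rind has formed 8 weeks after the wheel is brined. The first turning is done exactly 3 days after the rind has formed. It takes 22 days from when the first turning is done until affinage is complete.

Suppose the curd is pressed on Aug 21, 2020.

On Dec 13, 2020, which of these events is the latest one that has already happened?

The first turning is done

The curd is pressed: Aug 21, 2020.
The wheel is brined: Aug 21, 2020 + 42 days = Oct 2, 2020.
The rind has formed: Oct 2, 2020 + 8 weeks = Nov 27, 2020.
The first turning is done: Nov 27, 2020 + 3 days = Nov 30, 2020.
Affinage is complete: Nov 30, 2020 + 22 days = Dec 22, 2020.
Dec 13, 2020 falls between when the first turning is done (Nov 30, 2020) and when affinage is complete (Dec 22, 2020).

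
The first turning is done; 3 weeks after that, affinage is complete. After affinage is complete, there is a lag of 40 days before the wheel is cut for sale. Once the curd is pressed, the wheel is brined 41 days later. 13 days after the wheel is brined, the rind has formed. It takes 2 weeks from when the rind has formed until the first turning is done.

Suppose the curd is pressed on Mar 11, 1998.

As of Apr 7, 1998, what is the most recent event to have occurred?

The curd is pressed: Mar 11, 1998.
The wheel is brined: Mar 11, 1998 + 41 days = Apr 21, 1998.
The rind has formed: Apr 21, 1998 + 13 days = May 4, 1998.
The first turning is done: May 4, 1998 + 2 weeks = May 18, 1998.
Affinage is complete: May 18, 1998 + 3 weeks = Jun 8, 1998.
The wheel is cut for sale: Jun 8, 1998 + 40 days = Jul 18, 1998.
Apr 7, 1998 falls between when the curd is pressed (Mar 11, 1998) and when the wheel is brined (Apr 21, 1998).

The curd is pressed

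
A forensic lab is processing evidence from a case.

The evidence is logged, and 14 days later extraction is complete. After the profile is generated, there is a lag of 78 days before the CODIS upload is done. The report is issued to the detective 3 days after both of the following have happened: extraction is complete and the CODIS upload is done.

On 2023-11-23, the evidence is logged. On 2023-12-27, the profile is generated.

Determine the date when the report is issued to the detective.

The evidence is logged: Nov 23, 2023.
Extraction is complete: Nov 23, 2023 + 14 days = Dec 7, 2023.
The profile is generated: Dec 27, 2023.
The CODIS upload is done: Dec 27, 2023 + 78 days = Mar 14, 2024.
Both prerequisites met — extraction is complete (Dec 7, 2023), the CODIS upload is done (Mar 14, 2024); the later is Mar 14, 2024.
The report is issued to the detective: Mar 14, 2024 + 3 days = Mar 17, 2024.

2024-03-17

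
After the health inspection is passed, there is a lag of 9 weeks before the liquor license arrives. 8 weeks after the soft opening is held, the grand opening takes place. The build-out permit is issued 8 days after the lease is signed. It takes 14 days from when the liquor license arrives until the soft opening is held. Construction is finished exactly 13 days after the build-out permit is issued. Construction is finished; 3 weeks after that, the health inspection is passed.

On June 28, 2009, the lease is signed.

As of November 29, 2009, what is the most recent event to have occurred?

The soft opening is held

The lease is signed: Jun 28, 2009.
The build-out permit is issued: Jun 28, 2009 + 8 days = Jul 6, 2009.
Construction is finished: Jul 6, 2009 + 13 days = Jul 19, 2009.
The health inspection is passed: Jul 19, 2009 + 3 weeks = Aug 9, 2009.
The liquor license arrives: Aug 9, 2009 + 9 weeks = Oct 11, 2009.
The soft opening is held: Oct 11, 2009 + 14 days = Oct 25, 2009.
The grand opening takes place: Oct 25, 2009 + 8 weeks = Dec 20, 2009.
Nov 29, 2009 falls between when the soft opening is held (Oct 25, 2009) and when the grand opening takes place (Dec 20, 2009).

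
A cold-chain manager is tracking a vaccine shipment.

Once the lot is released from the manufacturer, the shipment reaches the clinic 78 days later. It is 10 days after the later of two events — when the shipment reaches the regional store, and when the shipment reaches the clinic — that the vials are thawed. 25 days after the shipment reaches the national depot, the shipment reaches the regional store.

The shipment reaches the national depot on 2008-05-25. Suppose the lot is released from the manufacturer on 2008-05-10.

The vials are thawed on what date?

2008-08-06

The shipment reaches the national depot: May 25, 2008.
The shipment reaches the regional store: May 25, 2008 + 25 days = Jun 19, 2008.
The lot is released from the manufacturer: May 10, 2008.
The shipment reaches the clinic: May 10, 2008 + 78 days = Jul 27, 2008.
Both prerequisites met — the shipment reaches the regional store (Jun 19, 2008), the shipment reaches the clinic (Jul 27, 2008); the later is Jul 27, 2008.
The vials are thawed: Jul 27, 2008 + 10 days = Aug 6, 2008.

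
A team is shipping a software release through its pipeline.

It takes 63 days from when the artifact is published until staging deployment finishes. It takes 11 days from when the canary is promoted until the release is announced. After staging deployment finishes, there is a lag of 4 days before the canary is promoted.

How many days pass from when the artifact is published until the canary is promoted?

67 days

Causal path: the artifact is published → staging deployment finishes → the canary is promoted.
Total delay along the path: 63 + 4 = 67 days.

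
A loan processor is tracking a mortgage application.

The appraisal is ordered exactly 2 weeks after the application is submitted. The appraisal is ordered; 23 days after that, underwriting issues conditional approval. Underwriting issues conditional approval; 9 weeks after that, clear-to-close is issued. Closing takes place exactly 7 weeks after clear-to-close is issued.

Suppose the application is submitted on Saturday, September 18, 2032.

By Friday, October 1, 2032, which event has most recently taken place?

The application is submitted: Sep 18, 2032.
The appraisal is ordered: Sep 18, 2032 + 2 weeks = Oct 2, 2032.
Underwriting issues conditional approval: Oct 2, 2032 + 23 days = Oct 25, 2032.
Clear-to-close is issued: Oct 25, 2032 + 9 weeks = Dec 27, 2032.
Closing takes place: Dec 27, 2032 + 7 weeks = Feb 14, 2033.
Oct 1, 2032 falls between when the application is submitted (Sep 18, 2032) and when the appraisal is ordered (Oct 2, 2032).

The application is submitted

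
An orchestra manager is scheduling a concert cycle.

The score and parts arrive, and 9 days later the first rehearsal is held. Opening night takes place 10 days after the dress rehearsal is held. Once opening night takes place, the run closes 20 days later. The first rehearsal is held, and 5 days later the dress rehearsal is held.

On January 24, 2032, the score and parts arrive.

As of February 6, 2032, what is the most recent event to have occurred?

The score and parts arrive: Jan 24, 2032.
The first rehearsal is held: Jan 24, 2032 + 9 days = Feb 2, 2032.
The dress rehearsal is held: Feb 2, 2032 + 5 days = Feb 7, 2032.
Opening night takes place: Feb 7, 2032 + 10 days = Feb 17, 2032.
The run closes: Feb 17, 2032 + 20 days = Mar 8, 2032.
Feb 6, 2032 falls between when the first rehearsal is held (Feb 2, 2032) and when the dress rehearsal is held (Feb 7, 2032).

The first rehearsal is held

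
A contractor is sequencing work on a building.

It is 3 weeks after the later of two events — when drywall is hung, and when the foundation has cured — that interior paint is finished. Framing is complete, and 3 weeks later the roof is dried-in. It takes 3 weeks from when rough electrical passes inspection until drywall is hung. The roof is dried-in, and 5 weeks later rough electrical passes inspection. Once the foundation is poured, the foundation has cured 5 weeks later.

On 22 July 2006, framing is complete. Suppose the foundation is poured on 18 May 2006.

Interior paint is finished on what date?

28 October 2006

Framing is complete: Jul 22, 2006.
The roof is dried-in: Jul 22, 2006 + 3 weeks = Aug 12, 2006.
Rough electrical passes inspection: Aug 12, 2006 + 5 weeks = Sep 16, 2006.
Drywall is hung: Sep 16, 2006 + 3 weeks = Oct 7, 2006.
The foundation is poured: May 18, 2006.
The foundation has cured: May 18, 2006 + 5 weeks = Jun 22, 2006.
Both prerequisites met — drywall is hung (Oct 7, 2006), the foundation has cured (Jun 22, 2006); the later is Oct 7, 2006.
Interior paint is finished: Oct 7, 2006 + 3 weeks = Oct 28, 2006.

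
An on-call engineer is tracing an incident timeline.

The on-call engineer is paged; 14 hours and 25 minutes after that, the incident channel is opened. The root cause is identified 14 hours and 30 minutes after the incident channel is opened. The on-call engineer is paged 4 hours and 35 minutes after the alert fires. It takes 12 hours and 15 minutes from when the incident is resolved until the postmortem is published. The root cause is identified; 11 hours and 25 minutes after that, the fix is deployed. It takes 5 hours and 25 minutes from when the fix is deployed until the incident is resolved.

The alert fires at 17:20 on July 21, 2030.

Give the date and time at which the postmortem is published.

07:55 on July 24, 2030

The alert fires: 17:20 Jul 21, 2030.
The on-call engineer is paged: 17:20 Jul 21, 2030 + 4h35m = 21:55 Jul 21, 2030.
The incident channel is opened: 21:55 Jul 21, 2030 + 14h25m = 12:20 Jul 22, 2030.
The root cause is identified: 12:20 Jul 22, 2030 + 14h30m = 02:50 Jul 23, 2030.
The fix is deployed: 02:50 Jul 23, 2030 + 11h25m = 14:15 Jul 23, 2030.
The incident is resolved: 14:15 Jul 23, 2030 + 5h25m = 19:40 Jul 23, 2030.
The postmortem is published: 19:40 Jul 23, 2030 + 12h15m = 07:55 Jul 24, 2030.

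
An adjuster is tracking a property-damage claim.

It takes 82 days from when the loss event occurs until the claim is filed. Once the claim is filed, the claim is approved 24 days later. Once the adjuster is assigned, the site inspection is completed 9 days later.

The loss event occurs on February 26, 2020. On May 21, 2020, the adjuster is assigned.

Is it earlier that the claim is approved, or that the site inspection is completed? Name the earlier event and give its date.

The site inspection is completed — May 30, 2020

The loss event occurs: Feb 26, 2020.
The claim is filed: Feb 26, 2020 + 82 days = May 18, 2020.
The claim is approved: May 18, 2020 + 24 days = Jun 11, 2020.
The adjuster is assigned: May 21, 2020.
The site inspection is completed: May 21, 2020 + 9 days = May 30, 2020.
Comparing: the claim is approved on Jun 11, 2020 vs the site inspection is completed on May 30, 2020. Earlier: the site inspection is completed.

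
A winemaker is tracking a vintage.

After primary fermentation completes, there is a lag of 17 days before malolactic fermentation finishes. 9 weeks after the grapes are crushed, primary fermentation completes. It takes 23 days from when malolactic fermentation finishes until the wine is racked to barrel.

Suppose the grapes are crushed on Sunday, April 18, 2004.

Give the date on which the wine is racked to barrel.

Friday, July 30, 2004

The grapes are crushed: Apr 18, 2004.
Primary fermentation completes: Apr 18, 2004 + 9 weeks = Jun 20, 2004.
Malolactic fermentation finishes: Jun 20, 2004 + 17 days = Jul 7, 2004.
The wine is racked to barrel: Jul 7, 2004 + 23 days = Jul 30, 2004.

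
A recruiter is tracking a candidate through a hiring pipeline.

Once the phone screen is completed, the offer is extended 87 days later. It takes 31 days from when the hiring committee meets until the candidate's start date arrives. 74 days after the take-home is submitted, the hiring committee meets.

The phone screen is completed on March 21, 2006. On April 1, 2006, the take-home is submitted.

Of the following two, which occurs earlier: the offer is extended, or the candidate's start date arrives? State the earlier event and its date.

The offer is extended — June 16, 2006

The phone screen is completed: Mar 21, 2006.
The offer is extended: Mar 21, 2006 + 87 days = Jun 16, 2006.
The take-home is submitted: Apr 1, 2006.
The hiring committee meets: Apr 1, 2006 + 74 days = Jun 14, 2006.
The candidate's start date arrives: Jun 14, 2006 + 31 days = Jul 15, 2006.
Comparing: the offer is extended on Jun 16, 2006 vs the candidate's start date arrives on Jul 15, 2006. Earlier: the offer is extended.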